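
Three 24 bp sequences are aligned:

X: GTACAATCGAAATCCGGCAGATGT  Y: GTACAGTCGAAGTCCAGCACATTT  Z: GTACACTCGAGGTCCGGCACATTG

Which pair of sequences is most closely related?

Y and Z

X–Y: 5/24 differ, p = 0.208, d = 0.244.
X–Z: 6/24 differ, p = 0.250, d = 0.304.
Y–Z: 4/24 differ, p = 0.167, d = 0.188.
The smallest distance is between Y and Z.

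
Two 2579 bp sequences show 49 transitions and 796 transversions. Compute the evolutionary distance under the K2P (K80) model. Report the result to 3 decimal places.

P = 49/2579 ≈ 0.019 and Q = 796/2579 ≈ 0.308647.
Under the Kimura two-parameter model, d = −½ ln(1 − 2P − Q) − ¼ ln(1 − 2Q).
1 − 2P − Q = 0.653353, giving −½ ln(0.653353) = 0.212819.
1 − 2Q = 0.382706, giving −¼ ln(0.382706) = 0.240122.
d = 0.212819 + 0.240122 = 0.452941.

0.453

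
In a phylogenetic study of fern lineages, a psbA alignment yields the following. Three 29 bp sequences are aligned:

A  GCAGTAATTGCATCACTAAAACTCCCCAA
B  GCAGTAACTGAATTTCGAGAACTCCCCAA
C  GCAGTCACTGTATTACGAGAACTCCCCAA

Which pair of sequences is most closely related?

A–B: 6/29 differ, p = 0.207, d = 0.242.
A–C: 6/29 differ, p = 0.207, d = 0.242.
B–C: 3/29 differ, p = 0.103, d = 0.111.
The smallest distance is between B and C.

B and C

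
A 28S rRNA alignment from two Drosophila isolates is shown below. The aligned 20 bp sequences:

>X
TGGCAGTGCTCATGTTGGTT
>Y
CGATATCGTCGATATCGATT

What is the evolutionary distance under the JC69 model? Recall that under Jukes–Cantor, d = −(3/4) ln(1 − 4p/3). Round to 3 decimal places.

The sequences differ at 11 of 20 sites, so p = 11/20 = 0.55.
d = −(3/4) ln(1 − 4p/3) = −0.75 ln(1 − 0.733333) = −0.75 ln(0.266667)
  = −0.75 × (-1.321755) = 0.991316 substitutions/site.

0.991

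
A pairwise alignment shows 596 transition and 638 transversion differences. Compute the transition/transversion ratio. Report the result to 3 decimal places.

0.934

R = 596/638 = 0.934169… ≈ 0.934 (to 3 d.p.).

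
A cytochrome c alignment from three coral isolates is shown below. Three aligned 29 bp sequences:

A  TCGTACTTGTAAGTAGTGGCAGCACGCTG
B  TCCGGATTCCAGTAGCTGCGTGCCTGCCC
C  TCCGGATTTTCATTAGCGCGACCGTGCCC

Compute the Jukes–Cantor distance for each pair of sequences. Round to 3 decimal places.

A–B: 18/29 sites differ → p ≈ 0.62069, d = −0.75 ln(1 − 0.827587) = 1.318397 ≈ 1.318.
A–C: 15/29 sites differ → p ≈ 0.517241, d = −0.75 ln(1 − 0.689655) = 0.877553 ≈ 0.878.
B–C: 11/29 sites differ → p ≈ 0.37931, d = −0.75 ln(1 − 0.505747) = 0.528531 ≈ 0.529.

d(A,B) = 1.318, d(A,C) = 0.878, d(B,C) = 0.529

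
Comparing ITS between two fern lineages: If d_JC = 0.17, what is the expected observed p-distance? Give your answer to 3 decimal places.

p = (3/4)(1 − e^(−4d/3)) = 0.75 × (1 − e^(-0.226667)) = 0.75 × (1 − 0.797186) = 0.152111.

0.152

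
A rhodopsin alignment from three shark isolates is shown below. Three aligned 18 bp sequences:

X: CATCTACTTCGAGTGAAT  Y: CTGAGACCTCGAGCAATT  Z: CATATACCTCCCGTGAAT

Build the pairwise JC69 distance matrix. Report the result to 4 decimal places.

d(X,Y) = 0.6735, d(X,Z) = 0.2635, d(Y,Z) = 0.6735

X–Y: 8/18 sites differ → p ≈ 0.444444, d = −0.75 ln(1 − 0.592592) = 0.673455 ≈ 0.6735.
X–Z: 4/18 sites differ → p ≈ 0.222222, d = −0.75 ln(1 − 0.296296) = 0.263548 ≈ 0.2635.
Y–Z: 8/18 sites differ → p ≈ 0.444444, d = −0.75 ln(1 − 0.592592) = 0.673455 ≈ 0.6735.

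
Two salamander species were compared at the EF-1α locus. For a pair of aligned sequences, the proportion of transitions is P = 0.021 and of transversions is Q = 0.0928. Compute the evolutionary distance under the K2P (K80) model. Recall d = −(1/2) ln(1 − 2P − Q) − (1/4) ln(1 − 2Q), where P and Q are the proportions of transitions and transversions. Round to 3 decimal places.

Under the Kimura two-parameter model, d = −½ ln(1 − 2P − Q) − ¼ ln(1 − 2Q).
1 − 2P − Q = 0.8652, giving −½ ln(0.8652) = 0.072397.
1 − 2Q = 0.8144, giving −¼ ln(0.8144) = 0.051326.
d = 0.072397 + 0.051326 = 0.123723.

0.124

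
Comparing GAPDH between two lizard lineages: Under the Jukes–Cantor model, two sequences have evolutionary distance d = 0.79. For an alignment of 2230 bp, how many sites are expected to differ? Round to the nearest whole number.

1089

Invert JC69: p = (3/4)(1 − e^(−4d/3)) = 0.75 × (1 − e^(-1.053333)) = 0.75 × (1 − 0.348773) = 0.488420.
Expected differing sites = pL ≈ 0.488420 × 2230 = 1089.1766 ≈ 1089.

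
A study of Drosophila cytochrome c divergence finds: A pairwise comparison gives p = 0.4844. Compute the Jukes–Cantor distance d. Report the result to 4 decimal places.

d = −(3/4) ln(1 − 4p/3) = −0.75 ln(1 − 0.645867) = −0.75 ln(0.354133)
  = −0.75 × (-1.038083) = 0.778562 substitutions/site.

0.7786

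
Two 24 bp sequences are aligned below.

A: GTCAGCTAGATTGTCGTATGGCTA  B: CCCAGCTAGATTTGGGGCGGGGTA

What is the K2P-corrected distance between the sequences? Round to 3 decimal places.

0.544

Of 24 sites, 1 differences are transitions and 8 are transversions, so P = 1/24 ≈ 0.041667 and Q = 8/24 ≈ 0.333333.
Under the Kimura two-parameter model, d = −½ ln(1 − 2P − Q) − ¼ ln(1 − 2Q).
1 − 2P − Q = 0.583333, giving −½ ln(0.583333) = 0.269499.
1 − 2Q = 0.333334, giving −¼ ln(0.333334) = 0.274653.
d = 0.269499 + 0.274653 = 0.544152.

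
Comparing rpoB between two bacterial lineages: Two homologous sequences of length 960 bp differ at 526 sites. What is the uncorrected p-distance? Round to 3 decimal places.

0.548

p = 526/960 = 0.547916… ≈ 0.548 (to 3 d.p.).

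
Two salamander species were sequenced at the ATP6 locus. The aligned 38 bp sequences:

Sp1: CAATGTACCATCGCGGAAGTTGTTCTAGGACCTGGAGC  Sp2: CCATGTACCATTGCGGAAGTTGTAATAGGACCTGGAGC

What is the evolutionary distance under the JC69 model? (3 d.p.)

The sequences differ at 4 of 38 sites (2, 12, 24, 25), so p = 4/38 ≈ 0.105263.
d = −(3/4) ln(1 − 4p/3) = −0.75 ln(1 − 0.140351) = −0.75 ln(0.859649)
  = −0.75 × (-0.151231) = 0.113423 substitutions/site.

0.113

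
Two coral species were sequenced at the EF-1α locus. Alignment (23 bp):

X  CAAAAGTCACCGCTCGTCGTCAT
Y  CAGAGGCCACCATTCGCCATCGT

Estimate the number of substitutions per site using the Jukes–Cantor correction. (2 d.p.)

0.47

The sequences differ at 8 of 23 sites (3, 5, 7, 12, 13, 17, 19, 22), so p = 8/23 ≈ 0.347826.
d = −(3/4) ln(1 − 4p/3) = −0.75 ln(1 − 0.463768) = −0.75 ln(0.536232)
  = −0.75 × (-0.623188) = 0.467391 substitutions/site.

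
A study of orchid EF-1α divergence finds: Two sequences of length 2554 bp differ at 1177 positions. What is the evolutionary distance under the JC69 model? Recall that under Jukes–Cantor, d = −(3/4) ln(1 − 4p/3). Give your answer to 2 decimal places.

0.71

p = 1177/2554 ≈ 0.460846.
d = −(3/4) ln(1 − 4p/3) = −0.75 ln(1 − 0.614461) = −0.75 ln(0.385539)
  = −0.75 × (-0.953113) = 0.714835 substitutions/site.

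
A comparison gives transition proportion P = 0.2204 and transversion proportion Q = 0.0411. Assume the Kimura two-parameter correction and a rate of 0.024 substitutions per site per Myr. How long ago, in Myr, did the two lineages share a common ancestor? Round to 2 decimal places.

7.30

Under the Kimura two-parameter model, d = −½ ln(1 − 2P − Q) − ¼ ln(1 − 2Q).
1 − 2P − Q = 0.5181, giving −½ ln(0.5181) = 0.328794.
1 − 2Q = 0.9178, giving −¼ ln(0.9178) = 0.021444.
d = 0.328794 + 0.021444 = 0.350238.
Under a molecular clock d = 2μt, so t = d/(2μ) = 0.350238 / (2 × 0.024) = 7.30 Myr.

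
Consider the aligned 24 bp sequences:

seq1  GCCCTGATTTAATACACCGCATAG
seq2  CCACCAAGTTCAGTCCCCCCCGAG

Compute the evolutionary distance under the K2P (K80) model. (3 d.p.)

0.886

Of 24 sites, 2 differences are transitions and 10 are transversions, so P = 2/24 ≈ 0.083333 and Q = 10/24 ≈ 0.416667.
Under the Kimura two-parameter model, d = −½ ln(1 − 2P − Q) − ¼ ln(1 − 2Q).
1 − 2P − Q = 0.416667, giving −½ ln(0.416667) = 0.437734.
1 − 2Q = 0.166666, giving −¼ ln(0.166666) = 0.447941.
d = 0.437734 + 0.447941 = 0.885675.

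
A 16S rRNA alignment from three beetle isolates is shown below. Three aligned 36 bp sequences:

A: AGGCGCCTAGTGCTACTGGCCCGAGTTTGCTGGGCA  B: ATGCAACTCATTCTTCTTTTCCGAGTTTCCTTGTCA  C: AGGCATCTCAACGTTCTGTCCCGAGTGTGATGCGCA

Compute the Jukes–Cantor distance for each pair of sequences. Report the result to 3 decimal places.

A–B: 13/36 sites differ → p ≈ 0.361111, d = −0.75 ln(1 − 0.481481) = 0.492584 ≈ 0.493.
A–C: 12/36 sites differ → p ≈ 0.333333, d = −0.75 ln(1 − 0.444444) = 0.440839 ≈ 0.441.
B–C: 13/36 sites differ → p ≈ 0.361111, d = −0.75 ln(1 − 0.481481) = 0.492584 ≈ 0.493.

d(A,B) = 0.493, d(A,C) = 0.441, d(B,C) = 0.493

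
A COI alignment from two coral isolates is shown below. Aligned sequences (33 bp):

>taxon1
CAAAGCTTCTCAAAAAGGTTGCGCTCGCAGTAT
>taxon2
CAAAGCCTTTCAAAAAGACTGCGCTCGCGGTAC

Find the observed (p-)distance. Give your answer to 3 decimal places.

The sequences differ at 6 of 33 positions (sites 7, 9, 18, 19, 29, 33).
p = 6/33 = 0.181818… ≈ 0.182 (to 3 d.p.).

0.182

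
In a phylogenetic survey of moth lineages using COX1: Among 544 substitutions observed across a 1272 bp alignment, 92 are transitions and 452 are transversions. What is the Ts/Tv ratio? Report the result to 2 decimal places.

0.20

R = 92/452 = 0.203539… ≈ 0.20 (to 2 d.p.).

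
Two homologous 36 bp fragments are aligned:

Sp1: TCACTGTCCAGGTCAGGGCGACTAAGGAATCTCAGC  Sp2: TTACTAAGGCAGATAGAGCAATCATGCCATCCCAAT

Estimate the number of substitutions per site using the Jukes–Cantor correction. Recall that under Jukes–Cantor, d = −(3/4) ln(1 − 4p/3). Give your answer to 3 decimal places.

The sequences differ at 19 of 36 sites, so p = 19/36 ≈ 0.527778.
d = −(3/4) ln(1 − 4p/3) = −0.75 ln(1 − 0.703704) = −0.75 ln(0.296296)
  = −0.75 × (-1.216396) = 0.912297 substitutions/site.

0.912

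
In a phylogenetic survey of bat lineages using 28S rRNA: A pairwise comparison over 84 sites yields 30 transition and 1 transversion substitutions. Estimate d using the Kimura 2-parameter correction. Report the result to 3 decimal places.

P = 30/84 ≈ 0.357143 and Q = 1/84 ≈ 0.011905.
Under the Kimura two-parameter model, d = −½ ln(1 − 2P − Q) − ¼ ln(1 − 2Q).
1 − 2P − Q = 0.273809, giving −½ ln(0.273809) = 0.647662.
1 − 2Q = 0.97619, giving −¼ ln(0.97619) = 0.006025.
d = 0.647662 + 0.006025 = 0.653687.

0.654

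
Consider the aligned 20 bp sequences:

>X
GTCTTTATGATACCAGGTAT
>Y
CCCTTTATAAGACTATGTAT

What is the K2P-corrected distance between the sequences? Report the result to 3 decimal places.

0.388

Of 20 sites, 3 differences are transitions and 3 are transversions, so P = 3/20 = 0.15 and Q = 3/20 = 0.15.
Under the Kimura two-parameter model, d = −½ ln(1 − 2P − Q) − ¼ ln(1 − 2Q).
1 − 2P − Q = 0.55, giving −½ ln(0.55) = 0.298919.
1 − 2Q = 0.7, giving −¼ ln(0.7) = 0.089169.
d = 0.298919 + 0.089169 = 0.388088.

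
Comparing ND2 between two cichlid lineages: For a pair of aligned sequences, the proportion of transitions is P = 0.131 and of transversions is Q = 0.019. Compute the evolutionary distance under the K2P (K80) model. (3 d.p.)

0.175

Under the Kimura two-parameter model, d = −½ ln(1 − 2P − Q) − ¼ ln(1 − 2Q).
1 − 2P − Q = 0.719, giving −½ ln(0.719) = 0.164947.
1 − 2Q = 0.962, giving −¼ ln(0.962) = 0.009685.
d = 0.164947 + 0.009685 = 0.174632.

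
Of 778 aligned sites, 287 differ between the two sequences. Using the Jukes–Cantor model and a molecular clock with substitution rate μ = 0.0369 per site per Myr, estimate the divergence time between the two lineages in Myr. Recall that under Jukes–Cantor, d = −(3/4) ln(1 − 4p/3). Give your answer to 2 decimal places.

p = 287/778 ≈ 0.368895.
d = −(3/4) ln(1 − 4p/3) = −0.75 ln(1 − 0.49186) = −0.75 ln(0.50814)
  = −0.75 × (-0.676998) = 0.507749 substitutions/site.
Under a molecular clock d = 2μt, so t = d/(2μ) = 0.507749 / (2 × 0.0369) = 6.88 Myr.

6.88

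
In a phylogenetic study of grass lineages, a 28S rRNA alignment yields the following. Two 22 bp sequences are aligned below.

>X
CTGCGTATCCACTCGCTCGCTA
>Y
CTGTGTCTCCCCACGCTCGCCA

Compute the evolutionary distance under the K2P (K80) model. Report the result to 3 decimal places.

0.271

Of 22 sites, 2 differences are transitions and 3 are transversions, so P = 2/22 ≈ 0.090909 and Q = 3/22 ≈ 0.136364.
Under the Kimura two-parameter model, d = −½ ln(1 − 2P − Q) − ¼ ln(1 − 2Q).
1 − 2P − Q = 0.681818, giving −½ ln(0.681818) = 0.191496.
1 − 2Q = 0.727272, giving −¼ ln(0.727272) = 0.079614.
d = 0.191496 + 0.079614 = 0.271110.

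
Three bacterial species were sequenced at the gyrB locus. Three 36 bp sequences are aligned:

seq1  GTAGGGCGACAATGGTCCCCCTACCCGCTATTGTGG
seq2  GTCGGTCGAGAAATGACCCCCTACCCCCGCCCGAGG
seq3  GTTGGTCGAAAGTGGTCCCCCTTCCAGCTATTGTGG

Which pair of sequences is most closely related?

seq1–seq2: 12/36 differ, p = 0.333, d = 0.441.
seq1–seq3: 6/36 differ, p = 0.167, d = 0.188.
seq2–seq3: 14/36 differ, p = 0.389, d = 0.548.
The smallest distance is between seq1 and seq3.

seq1 and seq3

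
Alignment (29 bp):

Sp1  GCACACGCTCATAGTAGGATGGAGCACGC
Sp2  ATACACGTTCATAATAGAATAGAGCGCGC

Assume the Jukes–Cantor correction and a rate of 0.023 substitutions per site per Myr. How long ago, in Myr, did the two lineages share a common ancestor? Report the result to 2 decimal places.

The sequences differ at 7 of 29 sites (1, 2, 8, 14, 18, 21, 26), so p = 7/29 ≈ 0.241379.
d = −(3/4) ln(1 − 4p/3) = −0.75 ln(1 − 0.321839) = −0.75 ln(0.678161)
  = −0.75 × (-0.388371) = 0.291278 substitutions/site.
Under a molecular clock d = 2μt, so t = d/(2μ) = 0.291278 / (2 × 0.023) = 6.33 Myr.

6.33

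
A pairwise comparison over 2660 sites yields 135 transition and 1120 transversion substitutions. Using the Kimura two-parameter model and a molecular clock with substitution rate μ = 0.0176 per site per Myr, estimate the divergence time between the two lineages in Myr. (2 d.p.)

23.61

P = 135/2660 ≈ 0.050752 and Q = 1120/2660 ≈ 0.421053.
Under the Kimura two-parameter model, d = −½ ln(1 − 2P − Q) − ¼ ln(1 − 2Q).
1 − 2P − Q = 0.477443, giving −½ ln(0.477443) = 0.369655.
1 − 2Q = 0.157894, giving −¼ ln(0.157894) = 0.461458.
d = 0.369655 + 0.461458 = 0.831113.
Under a molecular clock d = 2μt, so t = d/(2μ) = 0.831113 / (2 × 0.0176) = 23.61 Myr.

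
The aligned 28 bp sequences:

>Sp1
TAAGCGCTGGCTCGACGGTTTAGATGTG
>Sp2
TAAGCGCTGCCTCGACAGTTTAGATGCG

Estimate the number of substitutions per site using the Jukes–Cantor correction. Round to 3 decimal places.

0.116

The sequences differ at 3 of 28 sites (10, 17, 27), so p = 3/28 ≈ 0.107143.
d = −(3/4) ln(1 − 4p/3) = −0.75 ln(1 − 0.142857) = −0.75 ln(0.857143)
  = −0.75 × (-0.154151) = 0.115613 substitutions/site.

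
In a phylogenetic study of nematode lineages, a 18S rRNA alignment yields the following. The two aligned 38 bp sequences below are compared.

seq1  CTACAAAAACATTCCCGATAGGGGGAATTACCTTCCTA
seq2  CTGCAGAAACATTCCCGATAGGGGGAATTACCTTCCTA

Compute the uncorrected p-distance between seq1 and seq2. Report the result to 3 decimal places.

The sequences differ at 2 of 38 positions (sites 3, 6).
p = 2/38 = 0.052631… ≈ 0.053 (to 3 d.p.).

0.053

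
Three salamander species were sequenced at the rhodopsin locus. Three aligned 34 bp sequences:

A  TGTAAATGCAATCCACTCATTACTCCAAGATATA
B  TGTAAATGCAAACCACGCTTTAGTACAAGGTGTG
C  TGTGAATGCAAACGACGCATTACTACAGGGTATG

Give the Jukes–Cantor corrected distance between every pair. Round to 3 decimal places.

A–B: 8/34 sites differ → p ≈ 0.235294, d = −0.75 ln(1 − 0.313725) = 0.282358 ≈ 0.282.
A–C: 8/34 sites differ → p ≈ 0.235294, d = −0.75 ln(1 − 0.313725) = 0.282358 ≈ 0.282.
B–C: 6/34 sites differ → p ≈ 0.176471, d = −0.75 ln(1 − 0.235295) = 0.201199 ≈ 0.201.

d(A,B) = 0.282, d(A,C) = 0.282, d(B,C) = 0.201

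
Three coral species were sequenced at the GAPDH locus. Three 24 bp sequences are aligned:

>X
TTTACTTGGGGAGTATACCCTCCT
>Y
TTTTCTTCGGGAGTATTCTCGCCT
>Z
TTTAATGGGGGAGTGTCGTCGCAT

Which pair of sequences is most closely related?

X and Y

X–Y: 5/24 differ, p = 0.208, d = 0.244.
X–Z: 8/24 differ, p = 0.333, d = 0.441.
Y–Z: 8/24 differ, p = 0.333, d = 0.441.
The smallest distance is between X and Y.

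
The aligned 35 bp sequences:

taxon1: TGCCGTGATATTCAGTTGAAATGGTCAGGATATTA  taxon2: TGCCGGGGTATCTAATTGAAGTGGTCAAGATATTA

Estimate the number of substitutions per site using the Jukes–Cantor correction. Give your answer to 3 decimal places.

0.233

The sequences differ at 7 of 35 sites (6, 8, 12, 13, 15, 21, 28), so p = 7/35 = 0.2.
d = −(3/4) ln(1 − 4p/3) = −0.75 ln(1 − 0.266667) = −0.75 ln(0.733333)
  = −0.75 × (-0.310155) = 0.232616 substitutions/site.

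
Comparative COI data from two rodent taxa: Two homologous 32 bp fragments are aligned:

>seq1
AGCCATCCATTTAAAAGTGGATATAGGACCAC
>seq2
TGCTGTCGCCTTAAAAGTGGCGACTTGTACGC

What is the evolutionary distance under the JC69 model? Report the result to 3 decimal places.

The sequences differ at 14 of 32 sites, so p = 14/32 = 0.4375.
d = −(3/4) ln(1 − 4p/3) = −0.75 ln(1 − 0.583333) = −0.75 ln(0.416667)
  = −0.75 × (-0.875468) = 0.656601 substitutions/site.

0.657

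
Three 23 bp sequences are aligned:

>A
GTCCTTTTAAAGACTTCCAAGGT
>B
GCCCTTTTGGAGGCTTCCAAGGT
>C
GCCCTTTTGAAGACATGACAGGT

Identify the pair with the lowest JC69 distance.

A–B: 4/23 differ, p = 0.174, d = 0.198.
A–C: 6/23 differ, p = 0.261, d = 0.321.
B–C: 6/23 differ, p = 0.261, d = 0.321.
The smallest distance is between A and B.

A and B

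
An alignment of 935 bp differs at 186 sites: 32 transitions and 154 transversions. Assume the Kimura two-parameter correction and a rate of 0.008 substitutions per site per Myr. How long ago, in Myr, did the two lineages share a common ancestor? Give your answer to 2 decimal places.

P = 32/935 ≈ 0.034225 and Q = 154/935 ≈ 0.164706.
Under the Kimura two-parameter model, d = −½ ln(1 − 2P − Q) − ¼ ln(1 − 2Q).
1 − 2P − Q = 0.766844, giving −½ ln(0.766844) = 0.132736.
1 − 2Q = 0.670588, giving −¼ ln(0.670588) = 0.099900.
d = 0.132736 + 0.099900 = 0.232636.
Under a molecular clock d = 2μt, so t = d/(2μ) = 0.232636 / (2 × 0.008) = 14.54 Myr.

14.54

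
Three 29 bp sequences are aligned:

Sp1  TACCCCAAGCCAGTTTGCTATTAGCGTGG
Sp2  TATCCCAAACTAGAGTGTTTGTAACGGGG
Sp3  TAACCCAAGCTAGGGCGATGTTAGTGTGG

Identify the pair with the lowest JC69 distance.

Sp1–Sp2: 10/29 differ, p = 0.345, d = 0.462.
Sp1–Sp3: 8/29 differ, p = 0.276, d = 0.344.
Sp2–Sp3: 10/29 differ, p = 0.345, d = 0.462.
The smallest distance is between Sp1 and Sp3.

Sp1 and Sp3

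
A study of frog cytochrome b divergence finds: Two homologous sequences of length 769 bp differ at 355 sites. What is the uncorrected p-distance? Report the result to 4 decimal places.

0.4616

p = 355/769 = 0.461638… ≈ 0.4616 (to 4 d.p.).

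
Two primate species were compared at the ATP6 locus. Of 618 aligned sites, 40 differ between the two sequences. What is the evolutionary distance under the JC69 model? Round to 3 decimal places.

p = 40/618 ≈ 0.064725.
d = −(3/4) ln(1 − 4p/3) = −0.75 ln(1 − 0.0863) = −0.75 ln(0.9137)
  = −0.75 × (-0.090253) = 0.067690 substitutions/site.

0.068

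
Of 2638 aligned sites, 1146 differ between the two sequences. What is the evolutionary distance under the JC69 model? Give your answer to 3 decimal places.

p = 1146/2638 ≈ 0.43442.
d = −(3/4) ln(1 − 4p/3) = −0.75 ln(1 − 0.579227) = −0.75 ln(0.420773)
  = −0.75 × (-0.865662) = 0.649247 substitutions/site.

0.649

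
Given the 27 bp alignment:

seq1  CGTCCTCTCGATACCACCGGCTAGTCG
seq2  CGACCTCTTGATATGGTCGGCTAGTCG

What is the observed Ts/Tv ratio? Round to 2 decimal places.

2.00

Transitions are A↔G and C↔T; transversions are all other mismatches.
Transitions: 4. Transversions: 2.
R = 4/2 = 2.00.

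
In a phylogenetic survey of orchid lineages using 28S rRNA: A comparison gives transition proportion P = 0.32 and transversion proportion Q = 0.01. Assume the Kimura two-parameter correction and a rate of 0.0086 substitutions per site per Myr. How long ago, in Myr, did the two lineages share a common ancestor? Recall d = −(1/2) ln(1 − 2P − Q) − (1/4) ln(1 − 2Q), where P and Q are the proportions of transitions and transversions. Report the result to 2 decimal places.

30.81

Under the Kimura two-parameter model, d = −½ ln(1 − 2P − Q) − ¼ ln(1 − 2Q).
1 − 2P − Q = 0.35, giving −½ ln(0.35) = 0.524911.
1 − 2Q = 0.98, giving −¼ ln(0.98) = 0.005051.
d = 0.524911 + 0.005051 = 0.529962.
Under a molecular clock d = 2μt, so t = d/(2μ) = 0.529962 / (2 × 0.0086) = 30.81 Myr.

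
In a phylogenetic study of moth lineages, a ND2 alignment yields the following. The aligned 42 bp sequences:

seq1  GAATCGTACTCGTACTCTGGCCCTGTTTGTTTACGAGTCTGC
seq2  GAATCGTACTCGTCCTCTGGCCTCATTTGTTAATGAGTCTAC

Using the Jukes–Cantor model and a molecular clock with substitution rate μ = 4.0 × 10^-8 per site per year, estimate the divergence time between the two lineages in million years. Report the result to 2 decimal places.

The sequences differ at 7 of 42 sites (14, 23, 24, 25, 32, 34, 41), so p = 7/42 ≈ 0.166667.
d = −(3/4) ln(1 − 4p/3) = −0.75 ln(1 − 0.222223) = −0.75 ln(0.777777)
  = −0.75 × (-0.251315) = 0.188486 substitutions/site.
Under a molecular clock d = 2μt, so t = d/(2μ) = 0.188486 / (2 × 4.0 × 10^-8) = 2.36 million years.

2.36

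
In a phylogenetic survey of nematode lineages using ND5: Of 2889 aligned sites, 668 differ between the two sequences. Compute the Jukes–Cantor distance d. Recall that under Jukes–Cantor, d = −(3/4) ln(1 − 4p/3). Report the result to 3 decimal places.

p = 668/2889 ≈ 0.231222.
d = −(3/4) ln(1 − 4p/3) = −0.75 ln(1 − 0.308296) = −0.75 ln(0.691704)
  = −0.75 × (-0.368597) = 0.276448 substitutions/site.

0.276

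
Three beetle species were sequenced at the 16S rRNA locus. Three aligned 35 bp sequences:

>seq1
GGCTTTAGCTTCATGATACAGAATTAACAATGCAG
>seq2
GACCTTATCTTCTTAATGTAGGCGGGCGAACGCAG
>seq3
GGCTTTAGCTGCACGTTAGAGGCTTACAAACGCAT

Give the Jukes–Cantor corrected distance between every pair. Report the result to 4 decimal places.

d(seq1,seq2) = 0.6355, d(seq1,seq3) = 0.3597, d(seq2,seq3) = 0.6355

seq1–seq2: 15/35 sites differ → p ≈ 0.428571, d = −0.75 ln(1 − 0.571428) = 0.635472 ≈ 0.6355.
seq1–seq3: 10/35 sites differ → p ≈ 0.285714, d = −0.75 ln(1 − 0.380952) = 0.359679 ≈ 0.3597.
seq2–seq3: 15/35 sites differ → p ≈ 0.428571, d = −0.75 ln(1 − 0.571428) = 0.635472 ≈ 0.6355.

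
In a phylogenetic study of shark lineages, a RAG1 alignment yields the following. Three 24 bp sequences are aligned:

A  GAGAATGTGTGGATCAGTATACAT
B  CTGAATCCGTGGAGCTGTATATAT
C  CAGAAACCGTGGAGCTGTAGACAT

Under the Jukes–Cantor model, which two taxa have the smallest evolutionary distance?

A–B: 7/24 differ, p = 0.292, d = 0.369.
A–C: 7/24 differ, p = 0.292, d = 0.369.
B–C: 4/24 differ, p = 0.167, d = 0.188.
The smallest distance is between B and C.

B and C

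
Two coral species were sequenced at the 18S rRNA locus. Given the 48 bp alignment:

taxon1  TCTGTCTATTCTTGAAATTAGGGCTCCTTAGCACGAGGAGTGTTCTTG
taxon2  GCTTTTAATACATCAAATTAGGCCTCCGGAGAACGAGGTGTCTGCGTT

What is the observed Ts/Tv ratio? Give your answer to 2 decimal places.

0.07

Transitions are A↔G and C↔T; transversions are all other mismatches.
Transitions: 1. Transversions: 15.
R = 1/15 = 0.066666… ≈ 0.07 (to 2 d.p.).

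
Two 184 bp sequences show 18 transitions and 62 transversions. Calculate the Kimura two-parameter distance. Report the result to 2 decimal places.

P = 18/184 ≈ 0.097826 and Q = 62/184 ≈ 0.336957.
Under the Kimura two-parameter model, d = −½ ln(1 − 2P − Q) − ¼ ln(1 − 2Q).
1 − 2P − Q = 0.467391, giving −½ ln(0.467391) = 0.380295.
1 − 2Q = 0.326086, giving −¼ ln(0.326086) = 0.280149.
d = 0.380295 + 0.280149 = 0.660444.

0.66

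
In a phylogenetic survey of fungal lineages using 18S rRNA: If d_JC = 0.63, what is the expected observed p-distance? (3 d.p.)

p = (3/4)(1 − e^(−4d/3)) = 0.75 × (1 − e^(-0.84)) = 0.75 × (1 − 0.431711) = 0.426217.

0.426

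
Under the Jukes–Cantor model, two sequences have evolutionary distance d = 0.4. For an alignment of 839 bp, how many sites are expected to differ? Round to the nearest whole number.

260

Invert JC69: p = (3/4)(1 − e^(−4d/3)) = 0.75 × (1 − e^(-0.533333)) = 0.75 × (1 − 0.586646) = 0.310016.
Expected differing sites = pL ≈ 0.310016 × 839 = 260.103424 ≈ 260.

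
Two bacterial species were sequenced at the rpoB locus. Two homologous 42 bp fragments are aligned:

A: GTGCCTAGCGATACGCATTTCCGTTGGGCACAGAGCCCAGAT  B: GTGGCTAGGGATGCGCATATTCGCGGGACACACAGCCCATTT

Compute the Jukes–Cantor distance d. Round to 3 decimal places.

The sequences differ at 11 of 42 sites, so p = 11/42 ≈ 0.261905.
d = −(3/4) ln(1 − 4p/3) = −0.75 ln(1 − 0.349207) = −0.75 ln(0.650793)
  = −0.75 × (-0.429564) = 0.322173 substitutions/site.

0.322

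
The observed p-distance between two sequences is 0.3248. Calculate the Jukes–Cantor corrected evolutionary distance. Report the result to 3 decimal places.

d = −(3/4) ln(1 − 4p/3) = −0.75 ln(1 − 0.433067) = −0.75 ln(0.566933)
  = −0.75 × (-0.567514) = 0.425636 substitutions/site.

0.426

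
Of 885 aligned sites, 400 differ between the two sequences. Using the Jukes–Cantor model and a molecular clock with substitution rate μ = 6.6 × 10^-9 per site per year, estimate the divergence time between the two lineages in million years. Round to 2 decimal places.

52.44

p = 400/885 ≈ 0.451977.
d = −(3/4) ln(1 − 4p/3) = −0.75 ln(1 − 0.602636) = −0.75 ln(0.397364)
  = −0.75 × (-0.922903) = 0.692177 substitutions/site.
Under a molecular clock d = 2μt, so t = d/(2μ) = 0.692177 / (2 × 6.6 × 10^-9) = 52.44 million years.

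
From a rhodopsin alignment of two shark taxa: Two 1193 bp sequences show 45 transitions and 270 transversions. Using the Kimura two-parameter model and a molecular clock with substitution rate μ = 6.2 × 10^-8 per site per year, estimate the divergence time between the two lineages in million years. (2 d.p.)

2.66

P = 45/1193 ≈ 0.03772 and Q = 270/1193 ≈ 0.22632.
Under the Kimura two-parameter model, d = −½ ln(1 − 2P − Q) − ¼ ln(1 − 2Q).
1 − 2P − Q = 0.69824, giving −½ ln(0.69824) = 0.179596.
1 − 2Q = 0.54736, giving −¼ ln(0.54736) = 0.150662.
d = 0.179596 + 0.150662 = 0.330258.
Under a molecular clock d = 2μt, so t = d/(2μ) = 0.330258 / (2 × 6.2 × 10^-8) = 2.66 million years.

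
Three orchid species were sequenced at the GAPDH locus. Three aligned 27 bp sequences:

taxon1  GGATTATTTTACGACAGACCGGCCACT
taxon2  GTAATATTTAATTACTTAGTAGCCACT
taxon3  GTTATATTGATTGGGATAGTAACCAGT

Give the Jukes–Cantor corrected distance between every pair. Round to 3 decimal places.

d(taxon1,taxon2) = 0.511, d(taxon1,taxon3) = 1.012, d(taxon2,taxon3) = 0.441

taxon1–taxon2: 10/27 sites differ → p ≈ 0.37037, d = −0.75 ln(1 − 0.493827) = 0.510658 ≈ 0.511.
taxon1–taxon3: 15/27 sites differ → p ≈ 0.555556, d = −0.75 ln(1 − 0.740741) = 1.012446 ≈ 1.012.
taxon2–taxon3: 9/27 sites differ → p ≈ 0.333333, d = −0.75 ln(1 − 0.444444) = 0.440839 ≈ 0.441.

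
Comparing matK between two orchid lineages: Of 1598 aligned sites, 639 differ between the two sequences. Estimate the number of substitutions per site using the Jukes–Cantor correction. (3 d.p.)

p = 639/1598 ≈ 0.399875.
d = −(3/4) ln(1 − 4p/3) = −0.75 ln(1 − 0.533167) = −0.75 ln(0.466833)
  = −0.75 × (-0.761784) = 0.571338 substitutions/site.

0.571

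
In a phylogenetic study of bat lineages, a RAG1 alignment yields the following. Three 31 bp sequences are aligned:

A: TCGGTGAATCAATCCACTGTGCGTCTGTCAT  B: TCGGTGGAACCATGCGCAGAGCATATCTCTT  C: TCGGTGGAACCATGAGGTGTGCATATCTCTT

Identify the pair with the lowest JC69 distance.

A–B: 11/31 differ, p = 0.355, d = 0.481.
A–C: 11/31 differ, p = 0.355, d = 0.481.
B–C: 4/31 differ, p = 0.129, d = 0.142.
The smallest distance is between B and C.

B and C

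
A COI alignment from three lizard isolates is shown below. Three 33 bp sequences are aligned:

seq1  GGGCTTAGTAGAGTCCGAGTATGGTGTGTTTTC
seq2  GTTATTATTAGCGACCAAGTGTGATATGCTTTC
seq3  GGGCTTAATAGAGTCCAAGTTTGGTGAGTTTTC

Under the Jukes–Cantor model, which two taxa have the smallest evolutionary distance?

seq1–seq2: 11/33 differ, p = 0.333, d = 0.441.
seq1–seq3: 4/33 differ, p = 0.121, d = 0.132.
seq2–seq3: 11/33 differ, p = 0.333, d = 0.441.
The smallest distance is between seq1 and seq3.

seq1 and seq3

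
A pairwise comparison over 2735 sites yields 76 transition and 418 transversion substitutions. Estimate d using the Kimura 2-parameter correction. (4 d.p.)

0.2081

P = 76/2735 ≈ 0.027788 and Q = 418/2735 ≈ 0.152834.
Under the Kimura two-parameter model, d = −½ ln(1 − 2P − Q) − ¼ ln(1 − 2Q).
1 − 2P − Q = 0.79159, giving −½ ln(0.79159) = 0.116856.
1 − 2Q = 0.694332, giving −¼ ln(0.694332) = 0.091201.
d = 0.116856 + 0.091201 = 0.208057.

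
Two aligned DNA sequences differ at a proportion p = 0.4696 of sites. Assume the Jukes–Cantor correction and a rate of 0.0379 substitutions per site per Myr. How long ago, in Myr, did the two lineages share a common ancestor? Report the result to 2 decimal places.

d = −(3/4) ln(1 − 4p/3) = −0.75 ln(1 − 0.626133) = −0.75 ln(0.373867)
  = −0.75 × (-0.983855) = 0.737891 substitutions/site.
Under a molecular clock d = 2μt, so t = d/(2μ) = 0.737891 / (2 × 0.0379) = 9.73 Myr.

9.73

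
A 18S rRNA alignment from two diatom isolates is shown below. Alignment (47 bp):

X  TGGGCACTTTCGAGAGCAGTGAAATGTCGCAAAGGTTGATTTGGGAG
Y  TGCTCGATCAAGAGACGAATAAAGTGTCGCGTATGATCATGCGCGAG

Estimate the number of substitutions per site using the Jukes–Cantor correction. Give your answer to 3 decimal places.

0.628

The sequences differ at 20 of 47 sites, so p = 20/47 ≈ 0.425532.
d = −(3/4) ln(1 − 4p/3) = −0.75 ln(1 − 0.567376) = −0.75 ln(0.432624)
  = −0.75 × (-0.837886) = 0.628415 substitutions/site.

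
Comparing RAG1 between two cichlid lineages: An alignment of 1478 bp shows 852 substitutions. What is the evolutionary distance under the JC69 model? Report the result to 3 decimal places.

p = 852/1478 ≈ 0.576455.
d = −(3/4) ln(1 − 4p/3) = −0.75 ln(1 − 0.768607) = −0.75 ln(0.231393)
  = −0.75 × (-1.463638) = 1.097729 substitutions/site.

1.098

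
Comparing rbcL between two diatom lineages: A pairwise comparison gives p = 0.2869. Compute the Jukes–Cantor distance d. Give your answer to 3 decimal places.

0.362

d = −(3/4) ln(1 − 4p/3) = −0.75 ln(1 − 0.382533) = −0.75 ln(0.617467)
  = −0.75 × (-0.482130) = 0.361598 substitutions/site.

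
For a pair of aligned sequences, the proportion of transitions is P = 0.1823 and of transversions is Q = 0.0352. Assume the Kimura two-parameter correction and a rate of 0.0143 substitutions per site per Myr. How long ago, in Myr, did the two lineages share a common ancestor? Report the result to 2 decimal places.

Under the Kimura two-parameter model, d = −½ ln(1 − 2P − Q) − ¼ ln(1 − 2Q).
1 − 2P − Q = 0.6002, giving −½ ln(0.6002) = 0.255246.
1 − 2Q = 0.9296, giving −¼ ln(0.9296) = 0.018250.
d = 0.255246 + 0.018250 = 0.273496.
Under a molecular clock d = 2μt, so t = d/(2μ) = 0.273496 / (2 × 0.0143) = 9.56 Myr.

9.56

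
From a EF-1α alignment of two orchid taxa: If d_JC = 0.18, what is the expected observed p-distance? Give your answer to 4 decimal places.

p = (3/4)(1 − e^(−4d/3)) = 0.75 × (1 − e^(-0.24)) = 0.75 × (1 − 0.786628) = 0.160029.

0.1600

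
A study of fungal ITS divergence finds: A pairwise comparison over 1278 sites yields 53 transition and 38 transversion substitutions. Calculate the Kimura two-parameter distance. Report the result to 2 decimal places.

0.08

P = 53/1278 ≈ 0.041471 and Q = 38/1278 ≈ 0.029734.
Under the Kimura two-parameter model, d = −½ ln(1 − 2P − Q) − ¼ ln(1 − 2Q).
1 − 2P − Q = 0.887324, giving −½ ln(0.887324) = 0.059773.
1 − 2Q = 0.940532, giving −¼ ln(0.940532) = 0.015327.
d = 0.059773 + 0.015327 = 0.075100.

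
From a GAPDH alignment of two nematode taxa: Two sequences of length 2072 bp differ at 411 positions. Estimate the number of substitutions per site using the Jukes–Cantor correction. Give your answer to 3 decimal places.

0.230

p = 411/2072 ≈ 0.198359.
d = −(3/4) ln(1 − 4p/3) = −0.75 ln(1 − 0.264479) = −0.75 ln(0.735521)
  = −0.75 × (-0.307176) = 0.230382 substitutions/site.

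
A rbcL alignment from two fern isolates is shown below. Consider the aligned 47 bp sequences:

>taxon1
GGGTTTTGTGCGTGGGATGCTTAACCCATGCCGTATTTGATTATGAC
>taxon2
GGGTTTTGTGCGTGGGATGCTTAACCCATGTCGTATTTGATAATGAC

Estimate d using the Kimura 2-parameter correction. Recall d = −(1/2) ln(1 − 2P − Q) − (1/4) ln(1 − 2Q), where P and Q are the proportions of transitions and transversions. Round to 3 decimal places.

Of 47 sites, 1 differences are transitions and 1 are transversions, so P = 1/47 ≈ 0.021277 and Q = 1/47 ≈ 0.021277.
Under the Kimura two-parameter model, d = −½ ln(1 − 2P − Q) − ¼ ln(1 − 2Q).
1 − 2P − Q = 0.936169, giving −½ ln(0.936169) = 0.032980.
1 − 2Q = 0.957446, giving −¼ ln(0.957446) = 0.010871.
d = 0.032980 + 0.010871 = 0.043851.

0.044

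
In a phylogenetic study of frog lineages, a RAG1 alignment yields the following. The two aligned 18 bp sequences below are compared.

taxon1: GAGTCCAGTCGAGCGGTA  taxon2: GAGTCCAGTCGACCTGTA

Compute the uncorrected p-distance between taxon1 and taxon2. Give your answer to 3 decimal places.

The sequences differ at 2 of 18 positions (sites 13, 15).
p = 2/18 = 0.111111… ≈ 0.111 (to 3 d.p.).

0.111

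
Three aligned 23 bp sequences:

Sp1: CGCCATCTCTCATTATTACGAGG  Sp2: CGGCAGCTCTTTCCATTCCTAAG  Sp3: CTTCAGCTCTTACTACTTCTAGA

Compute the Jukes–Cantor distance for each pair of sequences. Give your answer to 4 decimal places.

d(Sp1,Sp2) = 0.5532, d(Sp1,Sp3) = 0.5532, d(Sp2,Sp3) = 0.4674

Sp1–Sp2: 9/23 sites differ → p ≈ 0.391304, d = −0.75 ln(1 − 0.521739) = 0.553199 ≈ 0.5532.
Sp1–Sp3: 9/23 sites differ → p ≈ 0.391304, d = −0.75 ln(1 − 0.521739) = 0.553199 ≈ 0.5532.
Sp2–Sp3: 8/23 sites differ → p ≈ 0.347826, d = −0.75 ln(1 − 0.463768) = 0.467391 ≈ 0.4674.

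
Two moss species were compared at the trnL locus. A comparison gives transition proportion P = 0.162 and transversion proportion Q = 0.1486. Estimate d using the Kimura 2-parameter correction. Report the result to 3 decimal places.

0.408

Under the Kimura two-parameter model, d = −½ ln(1 − 2P − Q) − ¼ ln(1 − 2Q).
1 − 2P − Q = 0.5274, giving −½ ln(0.5274) = 0.319898.
1 − 2Q = 0.7028, giving −¼ ln(0.7028) = 0.088171.
d = 0.319898 + 0.088171 = 0.408069.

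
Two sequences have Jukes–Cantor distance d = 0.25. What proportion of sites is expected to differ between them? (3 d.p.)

p = (3/4)(1 − e^(−4d/3)) = 0.75 × (1 − e^(-0.333333)) = 0.75 × (1 − 0.716532) = 0.212601.

0.213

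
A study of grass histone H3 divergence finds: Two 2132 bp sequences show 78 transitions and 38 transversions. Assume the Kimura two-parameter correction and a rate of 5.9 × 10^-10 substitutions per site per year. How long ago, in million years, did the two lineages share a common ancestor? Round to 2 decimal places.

48.12

P = 78/2132 ≈ 0.036585 and Q = 38/2132 ≈ 0.017824.
Under the Kimura two-parameter model, d = −½ ln(1 − 2P − Q) − ¼ ln(1 − 2Q).
1 − 2P − Q = 0.909006, giving −½ ln(0.909006) = 0.047702.
1 − 2Q = 0.964352, giving −¼ ln(0.964352) = 0.009075.
d = 0.047702 + 0.009075 = 0.056777.
Under a molecular clock d = 2μt, so t = d/(2μ) = 0.056777 / (2 × 5.9 × 10^-10) = 48.12 million years.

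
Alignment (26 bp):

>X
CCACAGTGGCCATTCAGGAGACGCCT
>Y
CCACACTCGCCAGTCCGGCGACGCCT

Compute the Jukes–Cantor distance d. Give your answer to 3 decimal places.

0.222

The sequences differ at 5 of 26 sites (6, 8, 13, 16, 19), so p = 5/26 ≈ 0.192308.
d = −(3/4) ln(1 − 4p/3) = −0.75 ln(1 − 0.256411) = −0.75 ln(0.743589)
  = −0.75 × (-0.296267) = 0.222200 substitutions/site.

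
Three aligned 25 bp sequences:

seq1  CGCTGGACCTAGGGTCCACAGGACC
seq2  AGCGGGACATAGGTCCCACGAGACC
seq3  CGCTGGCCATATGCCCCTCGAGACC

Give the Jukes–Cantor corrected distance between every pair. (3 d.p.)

seq1–seq2: 7/25 sites differ → p = 0.28, d = −0.75 ln(1 − 0.373333) = 0.350505 ≈ 0.351.
seq1–seq3: 8/25 sites differ → p = 0.32, d = −0.75 ln(1 − 0.426667) = 0.417216 ≈ 0.417.
seq2–seq3: 6/25 sites differ → p = 0.24, d = −0.75 ln(1 − 0.32) = 0.289247 ≈ 0.289.

d(seq1,seq2) = 0.351, d(seq1,seq3) = 0.417, d(seq2,seq3) = 0.289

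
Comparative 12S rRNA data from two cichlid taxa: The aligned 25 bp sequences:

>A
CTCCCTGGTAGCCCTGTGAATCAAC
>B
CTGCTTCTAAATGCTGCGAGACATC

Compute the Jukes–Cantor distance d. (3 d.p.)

The sequences differ at 12 of 25 sites, so p = 12/25 = 0.48.
d = −(3/4) ln(1 − 4p/3) = −0.75 ln(1 − 0.64) = −0.75 ln(0.36)
  = −0.75 × (-1.021651) = 0.766238 substitutions/site.

0.766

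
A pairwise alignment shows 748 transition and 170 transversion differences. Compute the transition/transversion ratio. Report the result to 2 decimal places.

4.40

R = 748/170 = 4.40.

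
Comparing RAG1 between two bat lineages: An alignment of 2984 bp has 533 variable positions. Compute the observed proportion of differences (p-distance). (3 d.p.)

p = 533/2984 = 0.178619… ≈ 0.179 (to 3 d.p.).

0.179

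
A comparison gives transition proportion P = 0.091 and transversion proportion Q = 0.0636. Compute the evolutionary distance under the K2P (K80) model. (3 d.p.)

0.175

Under the Kimura two-parameter model, d = −½ ln(1 − 2P − Q) − ¼ ln(1 − 2Q).
1 − 2P − Q = 0.7544, giving −½ ln(0.7544) = 0.140916.
1 − 2Q = 0.8728, giving −¼ ln(0.8728) = 0.034012.
d = 0.140916 + 0.034012 = 0.174928.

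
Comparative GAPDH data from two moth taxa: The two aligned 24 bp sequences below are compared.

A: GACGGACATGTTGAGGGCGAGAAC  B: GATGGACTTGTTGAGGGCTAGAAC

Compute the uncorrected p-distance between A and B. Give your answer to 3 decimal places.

0.125

The sequences differ at 3 of 24 positions (sites 3, 8, 19).
p = 3/24 = 0.125.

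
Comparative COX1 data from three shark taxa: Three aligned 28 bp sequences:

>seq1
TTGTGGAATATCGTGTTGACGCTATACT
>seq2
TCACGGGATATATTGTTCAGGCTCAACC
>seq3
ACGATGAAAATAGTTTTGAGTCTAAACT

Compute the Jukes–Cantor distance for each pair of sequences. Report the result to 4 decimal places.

seq1–seq2: 11/28 sites differ → p ≈ 0.392857, d = −0.75 ln(1 − 0.523809) = 0.556452 ≈ 0.5565.
seq1–seq3: 10/28 sites differ → p ≈ 0.357143, d = −0.75 ln(1 − 0.476191) = 0.484971 ≈ 0.4850.
seq2–seq3: 12/28 sites differ → p ≈ 0.428571, d = −0.75 ln(1 − 0.571428) = 0.635472 ≈ 0.6355.

d(seq1,seq2) = 0.5565, d(seq1,seq3) = 0.4850, d(seq2,seq3) = 0.6355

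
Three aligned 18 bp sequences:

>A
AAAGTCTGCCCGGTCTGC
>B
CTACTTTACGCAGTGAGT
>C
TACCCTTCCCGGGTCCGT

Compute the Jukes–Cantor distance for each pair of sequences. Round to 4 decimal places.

d(A,B) = 1.0124, d(A,C) = 0.8240, d(B,C) = 1.0124

A–B: 10/18 sites differ → p ≈ 0.555556, d = −0.75 ln(1 − 0.740741) = 1.012446 ≈ 1.0124.
A–C: 9/18 sites differ → p = 0.5, d = −0.75 ln(1 − 0.666667) = 0.823960 ≈ 0.8240.
B–C: 10/18 sites differ → p ≈ 0.555556, d = −0.75 ln(1 − 0.740741) = 1.012446 ≈ 1.0124.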